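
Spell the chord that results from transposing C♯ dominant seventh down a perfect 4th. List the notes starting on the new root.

Transposed root: C-sharp → G-sharp (perfect 4th down). So we spell G-sharp dominant seventh:
G-sharp — root
B-sharp — major 3rd
D-sharp — perfect 5th
F-sharp — minor 7th

G-sharp, B-sharp, D-sharp, F-sharp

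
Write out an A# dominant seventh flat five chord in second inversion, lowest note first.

E G# A# C##

A# dominant seventh flat five = A#–C##–E–G#; second inversion → fifth (E) lowest.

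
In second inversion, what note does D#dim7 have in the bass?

D#dim7 in root position is D♯–F♯–A–C.
Second inversion places the fifth in the bass, which is A.

A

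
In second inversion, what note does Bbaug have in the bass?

F#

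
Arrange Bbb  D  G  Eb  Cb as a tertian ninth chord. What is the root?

Cb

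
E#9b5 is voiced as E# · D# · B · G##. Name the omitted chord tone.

E#9b5 = E#, G##, B, D#, F##. The voicing lacks the 9th (major 9th), F##.

F##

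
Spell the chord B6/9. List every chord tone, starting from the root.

B  D#  F#  G#  C#

B6/9 is a six-nine built on B.
root → B
3rd (major 3rd) → D#
5th (perfect 5th) → F#
6th (major 6th) → G#
9th (major 9th) → C#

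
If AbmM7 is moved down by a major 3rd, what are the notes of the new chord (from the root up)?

Fb, Abb, Cb, Eb

Ab down a major 3rd → Fb. New chord: Fb minor-major seventh.
- root: Fb
- minor 3rd: Abb
- perfect 5th: Cb
- major 7th: Eb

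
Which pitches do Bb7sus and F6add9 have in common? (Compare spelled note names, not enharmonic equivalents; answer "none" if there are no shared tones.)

F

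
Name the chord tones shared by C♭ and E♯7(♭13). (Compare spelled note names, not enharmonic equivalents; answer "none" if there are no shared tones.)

none

C♭ = C♭, E♭, G♭.
E♯7(♭13) = E♯, G𝄪, B♯, D♯, C♯.
Shared: none.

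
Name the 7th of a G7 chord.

F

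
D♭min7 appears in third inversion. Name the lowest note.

Cb

D♭min7 = Db–Fb–Ab–Cb. Third inversion → seventh in the bass = Cb.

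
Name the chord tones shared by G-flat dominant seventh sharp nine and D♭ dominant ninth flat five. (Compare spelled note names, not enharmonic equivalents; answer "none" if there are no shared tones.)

D♭

G-flat dominant seventh sharp nine: G♭ B♭ D♭ F♭ A
D♭ dominant ninth flat five: D♭ F A𝄫 C♭ E♭
Common to both → D♭.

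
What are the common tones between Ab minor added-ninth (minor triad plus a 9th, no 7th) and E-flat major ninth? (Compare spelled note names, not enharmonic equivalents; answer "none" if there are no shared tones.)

Ab minor added-ninth: A-flat C-flat E-flat B-flat
E-flat major ninth: E-flat G B-flat D F
Common to both → E-flat, B-flat.

E-flat B-flat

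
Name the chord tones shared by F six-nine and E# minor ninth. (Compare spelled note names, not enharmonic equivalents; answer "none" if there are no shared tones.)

F six-nine: F A C D G
E# minor ninth: E-sharp G-sharp B-sharp D-sharp F-double-sharp
Common to both → none.

none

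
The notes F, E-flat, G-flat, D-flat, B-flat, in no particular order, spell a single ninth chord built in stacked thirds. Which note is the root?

E-flat

Stacking in thirds gives E-flat – G-flat – B-flat – D-flat – F, so E-flat is the root — E-flat minor ninth.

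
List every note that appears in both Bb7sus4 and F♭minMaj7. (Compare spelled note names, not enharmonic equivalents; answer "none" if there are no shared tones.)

Eb

Bb7sus4 = Bb, Eb, F, Ab.
F♭minMaj7 = Fb, Abb, Cb, Eb.
Shared: Eb.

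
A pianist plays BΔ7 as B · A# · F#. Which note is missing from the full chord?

The full BΔ7 chord is B, D#, F#, A#.
Comparing with the voicing, the major 3rd (3rd) — D# — is absent.

D#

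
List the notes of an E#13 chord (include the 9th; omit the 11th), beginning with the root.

E#13 is a dominant thirteenth built on E#.
- root: E#
- major 3rd: G##
- perfect 5th: B#
- minor 7th: D#
- major 9th: F##
- major 13th: C##

E#, G##, B#, D#, F##, C##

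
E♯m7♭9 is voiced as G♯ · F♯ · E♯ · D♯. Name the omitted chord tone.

E♯m7♭9 = E♯, G♯, B♯, D♯, F♯. The voicing lacks the 5th (perfect 5th), B♯.

B♯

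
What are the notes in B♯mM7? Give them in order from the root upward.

B#  D#  F##  A##

B♯mM7 is a minor-major seventh built on B#.
root → B#
3rd (minor 3rd) → D#
5th (perfect 5th) → F##
7th (major 7th) → A##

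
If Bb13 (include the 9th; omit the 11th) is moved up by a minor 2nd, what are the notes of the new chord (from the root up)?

Bb up a minor 2nd → Cb. New chord: Cb dominant thirteenth.
- root: Cb
- major 3rd: Eb
- perfect 5th: Gb
- minor 7th: Bbb
- major 9th: Db
- major 13th: Ab

Cb, Eb, Gb, Bbb, Db, Ab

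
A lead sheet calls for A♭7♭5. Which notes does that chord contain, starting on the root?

A♭7♭5 is a dominant seventh flat five built on Ab.
- root: Ab
- major 3rd: C
- diminished 5th: Ebb
- minor 7th: Gb

Ab – C – Ebb – Gb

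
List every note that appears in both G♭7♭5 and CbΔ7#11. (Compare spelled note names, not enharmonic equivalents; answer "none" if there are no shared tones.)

G♭7♭5: Gb Bb Dbb Fb
CbΔ7#11: Cb Eb Gb Bb F
Common to both → Gb, Bb.

Gb, Bb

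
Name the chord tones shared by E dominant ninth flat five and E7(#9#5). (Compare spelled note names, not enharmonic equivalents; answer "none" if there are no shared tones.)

E dominant ninth flat five = E, G#, Bb, D, F#.
E7(#9#5) = E, G#, B#, D, F##.
Shared: E, G#, D.

E, G#, D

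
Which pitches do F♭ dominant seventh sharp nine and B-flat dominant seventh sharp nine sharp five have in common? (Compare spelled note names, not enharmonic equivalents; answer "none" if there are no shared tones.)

A-flat

F♭ dominant seventh sharp nine: F-flat A-flat C-flat E-double-flat G
B-flat dominant seventh sharp nine sharp five: B-flat D F-sharp A-flat C-sharp
Common to both → A-flat.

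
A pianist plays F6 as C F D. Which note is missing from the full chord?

A

The full F6 chord is F, A, C, D.
Comparing with the voicing, the major 3rd (3rd) — A — is absent.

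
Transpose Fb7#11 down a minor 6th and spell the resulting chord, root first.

Transposed root: Fb → Ab (minor 6th down). So we spell Ab dominant seventh sharp eleven:
Ab — root
C — major 3rd
Eb — perfect 5th
Gb — minor 7th
D — augmented 11th

Ab, C, Eb, Gb, D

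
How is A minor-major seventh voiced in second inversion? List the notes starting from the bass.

E  G#  A  C

In root position, A minor-major seventh is A–C–E–G#.
Second inversion puts the fifth (E) in the bass.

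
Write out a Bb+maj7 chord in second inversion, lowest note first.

F# A Bb D

In root position, Bb+maj7 is Bb–D–F#–A.
Second inversion puts the fifth (F#) in the bass.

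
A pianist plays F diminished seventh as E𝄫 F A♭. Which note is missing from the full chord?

The full F diminished seventh chord is F, A♭, C♭, E𝄫.
Comparing with the voicing, the diminished 5th (5th) — C♭ — is absent.

C♭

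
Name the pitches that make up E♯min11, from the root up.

Root E♯, quality minor eleventh:
Root: E♯
Minor 3rd (3rd): G♯
Perfect 5th (5th): B♯
Minor 7th (7th): D♯
Major 9th (9th): F𝄪
Perfect 11th (11th): A♯

E♯, G♯, B♯, D♯, F𝄪, A♯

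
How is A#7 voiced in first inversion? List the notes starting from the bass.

A#7 = A#–C##–E#–G#; first inversion → third (C##) lowest.

C## E# G# A#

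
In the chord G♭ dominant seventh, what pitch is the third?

B♭

Root of G♭ dominant seventh = G♭. The 3rd is a major 3rd: G♭ up a major 3rd → B♭.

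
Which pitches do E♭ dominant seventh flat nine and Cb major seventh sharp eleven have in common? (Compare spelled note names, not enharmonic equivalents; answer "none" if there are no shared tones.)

E-flat, B-flat

E♭ dominant seventh flat nine: E-flat G B-flat D-flat F-flat
Cb major seventh sharp eleven: C-flat E-flat G-flat B-flat F
Common to both → E-flat, B-flat.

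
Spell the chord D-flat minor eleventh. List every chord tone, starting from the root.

Db  Fb  Ab  Cb  Eb  Gb

D-flat minor eleventh: minor eleventh on Db.
- root: Db
- minor 3rd: Fb
- perfect 5th: Ab
- minor 7th: Cb
- major 9th: Eb
- perfect 11th: Gb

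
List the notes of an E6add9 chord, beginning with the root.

E G# B C# F#

Root E, quality six-nine:
root → E
3rd (major 3rd) → G#
5th (perfect 5th) → B
6th (major 6th) → C#
9th (major 9th) → F#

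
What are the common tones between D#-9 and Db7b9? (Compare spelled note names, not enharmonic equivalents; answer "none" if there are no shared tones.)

D#-9 = D#, F#, A#, C#, E#.
Db7b9 = Db, F, Ab, Cb, Ebb.
Shared: none.

none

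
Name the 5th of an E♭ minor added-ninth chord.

Root of E♭ minor added-ninth = E♭. The 5th is a perfect 5th: E♭ up a perfect 5th → B♭.

B♭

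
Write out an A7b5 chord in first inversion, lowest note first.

C# – Eb – G – A

A7b5 = A–C#–Eb–G; first inversion → third (C#) lowest.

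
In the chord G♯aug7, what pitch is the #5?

Root of G♯aug7 = G#. The 5th is an augmented 5th: G# up an augmented 5th → D##.

D##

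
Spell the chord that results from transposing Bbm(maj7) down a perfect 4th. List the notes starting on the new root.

F, A♭, C, E

A perfect 4th down from B♭ is F, so the new chord is F minor-major seventh.
F — root
A♭ — minor 3rd
C — perfect 5th
E — major 7th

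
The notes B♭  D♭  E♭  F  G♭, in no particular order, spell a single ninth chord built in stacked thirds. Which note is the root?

E♭

Arranged so that each adjacent pair is a third by letter name: E♭ – G♭ – B♭ – D♭ – F.
The bottom of that stack, E♭, is the root (this is E♭ minor ninth).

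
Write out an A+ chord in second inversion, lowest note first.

E♯, A, C♯

A+ = A–C♯–E♯; second inversion → fifth (E♯) lowest.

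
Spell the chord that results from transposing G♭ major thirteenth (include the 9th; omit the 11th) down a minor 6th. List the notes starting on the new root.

A minor 6th down from G-flat is B-flat, so the new chord is B-flat major thirteenth.
root → B-flat
3rd (major 3rd) → D
5th (perfect 5th) → F
7th (major 7th) → A
9th (major 9th) → C
13th (major 13th) → G

B-flat  D  F  A  C  G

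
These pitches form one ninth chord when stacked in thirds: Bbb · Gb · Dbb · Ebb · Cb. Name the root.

Cb

Arranged so that each adjacent pair is a third by letter name: Cb – Ebb – Gb – Bbb – Dbb.
The bottom of that stack, Cb, is the root (this is Cb minor seventh flat nine).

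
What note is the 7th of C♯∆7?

C♯∆7 is built on C#; its 7th is a major 7th above the root.
A seventh above C uses the letter B, and the major 7th above C# is B#.

B#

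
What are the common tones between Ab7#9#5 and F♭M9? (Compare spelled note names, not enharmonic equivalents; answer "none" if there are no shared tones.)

Ab7#9#5: Ab C E Gb B
F♭M9: Fb Ab Cb Eb Gb
Common to both → Ab, Gb.

Ab  Gb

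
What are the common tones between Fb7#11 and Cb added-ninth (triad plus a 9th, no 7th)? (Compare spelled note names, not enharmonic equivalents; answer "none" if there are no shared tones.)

Fb7#11 = Fb, Ab, Cb, Ebb, Bb.
Cb added-ninth = Cb, Eb, Gb, Db.
Shared: Cb.

Cb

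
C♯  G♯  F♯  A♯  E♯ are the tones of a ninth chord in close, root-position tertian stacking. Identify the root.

Arranged so that each adjacent pair is a third by letter name: F♯ – A♯ – C♯ – E♯ – G♯.
The bottom of that stack, F♯, is the root (this is F♯ major ninth).

F♯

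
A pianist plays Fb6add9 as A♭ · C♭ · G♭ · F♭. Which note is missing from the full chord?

The full Fb6add9 chord is F♭, A♭, C♭, D♭, G♭.
Comparing with the voicing, the major 6th (6th) — D♭ — is absent.

D♭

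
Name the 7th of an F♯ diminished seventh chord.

F♯ diminished seventh is built on F-sharp; its 7th is a diminished 7th above the root.
A seventh above F uses the letter E, and the diminished 7th above F-sharp is E-flat.

E-flat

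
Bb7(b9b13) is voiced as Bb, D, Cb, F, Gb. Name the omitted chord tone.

Bb7(b9b13) = Bb, D, F, Ab, Cb, Gb. The voicing lacks the 7th (minor 7th), Ab.

Ab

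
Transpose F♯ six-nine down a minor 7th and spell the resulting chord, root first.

A minor 7th down from F# is G#, so the new chord is G# six-nine.
G# — root
B# — major 3rd
D# — perfect 5th
E# — major 6th
A# — major 9th

G# B# D# E# A#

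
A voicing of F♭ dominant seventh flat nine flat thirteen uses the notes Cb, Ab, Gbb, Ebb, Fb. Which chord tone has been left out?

The full F♭ dominant seventh flat nine flat thirteen chord is Fb, Ab, Cb, Ebb, Gbb, Dbb.
Comparing with the voicing, the minor 13th (13th) — Dbb — is absent.

Dbb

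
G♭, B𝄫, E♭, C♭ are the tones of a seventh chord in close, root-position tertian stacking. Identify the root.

Stacking in thirds gives C♭ – E♭ – G♭ – B𝄫, so C♭ is the root — C♭ dominant seventh.

C♭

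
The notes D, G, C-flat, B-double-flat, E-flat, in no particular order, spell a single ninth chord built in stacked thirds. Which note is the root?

C-flat

Stacking in thirds gives C-flat – E-flat – G – B-double-flat – D, so C-flat is the root — C-flat dominant seventh sharp nine sharp five.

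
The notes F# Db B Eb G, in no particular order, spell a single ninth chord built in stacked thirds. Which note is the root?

Eb

Stacking in thirds gives Eb – G – B – Db – F#, so Eb is the root — Eb dominant seventh sharp nine sharp five.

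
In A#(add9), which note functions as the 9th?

B#

A#(add9) is built on A#; its 9th is a major 9th above the root.
A second above A uses the letter B, and the major 9th above A# is B#.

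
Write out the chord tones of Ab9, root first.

Ab C Eb Gb Bb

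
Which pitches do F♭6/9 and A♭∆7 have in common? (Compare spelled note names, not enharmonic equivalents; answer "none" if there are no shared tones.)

Ab

F♭6/9: Fb Ab Cb Db Gb
A♭∆7: Ab C Eb G
Common to both → Ab.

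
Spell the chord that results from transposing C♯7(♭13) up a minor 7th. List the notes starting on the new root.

A minor 7th up from C# is B, so the new chord is B dominant seventh flat thirteen.
root → B
3rd (major 3rd) → D#
5th (perfect 5th) → F#
7th (minor 7th) → A
13th (minor 13th) → G

B – D# – F# – A – G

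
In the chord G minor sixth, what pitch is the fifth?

D

Root of G minor sixth = G. The 5th is a perfect 5th: G up a perfect 5th → D.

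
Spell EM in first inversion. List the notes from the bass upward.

G#, B, E

In root position, EM is E–G#–B.
First inversion puts the third (G#) in the bass.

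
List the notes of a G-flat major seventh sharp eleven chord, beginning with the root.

Gb – Bb – Db – F – C

Root Gb, quality major seventh sharp eleven:
root → Gb
3rd (major 3rd) → Bb
5th (perfect 5th) → Db
7th (major 7th) → F
11th (augmented 11th) → C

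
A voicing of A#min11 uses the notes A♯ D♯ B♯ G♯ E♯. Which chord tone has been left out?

C♯

The full A#min11 chord is A♯, C♯, E♯, G♯, B♯, D♯.
Comparing with the voicing, the minor 3rd (3rd) — C♯ — is absent.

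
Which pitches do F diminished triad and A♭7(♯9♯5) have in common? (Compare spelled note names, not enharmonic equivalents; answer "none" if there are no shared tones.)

A♭

F diminished triad: F A♭ C♭
A♭7(♯9♯5): A♭ C E G♭ B
Common to both → A♭.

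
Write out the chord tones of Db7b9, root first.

Db  F  Ab  Cb  Ebb

Root Db, quality dominant seventh flat nine:
Root: Db
Major 3rd (3rd): F
Perfect 5th (5th): Ab
Minor 7th (7th): Cb
Minor 9th (9th): Ebb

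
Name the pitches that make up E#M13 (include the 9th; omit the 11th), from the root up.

E#M13: major thirteenth on E#.
root → E#
3rd (major 3rd) → G##
5th (perfect 5th) → B#
7th (major 7th) → D##
9th (major 9th) → F##
13th (major 13th) → C##

E# G## B# D## F## C##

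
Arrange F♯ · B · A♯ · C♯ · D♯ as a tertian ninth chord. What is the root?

B

Arranged so that each adjacent pair is a third by letter name: B – D♯ – F♯ – A♯ – C♯.
The bottom of that stack, B, is the root (this is B major ninth).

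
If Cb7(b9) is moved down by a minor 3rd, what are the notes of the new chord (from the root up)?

Ab C Eb Gb Bbb

Transposed root: Cb → Ab (minor 3rd down). So we spell Ab dominant seventh flat nine:
- root: Ab
- major 3rd: C
- perfect 5th: Eb
- minor 7th: Gb
- minor 9th: Bbb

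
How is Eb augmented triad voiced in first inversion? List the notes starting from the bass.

G B E-flat

In root position, Eb augmented triad is E-flat–G–B.
First inversion puts the third (G) in the bass.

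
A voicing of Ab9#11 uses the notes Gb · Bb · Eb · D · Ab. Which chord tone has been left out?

The full Ab9#11 chord is Ab, C, Eb, Gb, Bb, D.
Comparing with the voicing, the major 3rd (3rd) — C — is absent.

C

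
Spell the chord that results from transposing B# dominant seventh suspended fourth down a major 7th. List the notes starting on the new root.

C# – F# – G# – B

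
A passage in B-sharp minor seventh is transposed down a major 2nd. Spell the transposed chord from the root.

A♯  C♯  E♯  G♯

B♯ down a major 2nd → A♯. New chord: A♯ minor seventh.
A♯ — root
C♯ — minor 3rd
E♯ — perfect 5th
G♯ — minor 7th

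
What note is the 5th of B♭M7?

B♭M7 is built on Bb; its 5th is a perfect 5th above the root.
A fifth above B uses the letter F, and the perfect 5th above Bb is F.

F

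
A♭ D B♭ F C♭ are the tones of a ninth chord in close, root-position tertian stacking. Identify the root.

Arranged so that each adjacent pair is a third by letter name: B♭ – D – F – A♭ – C♭.
The bottom of that stack, B♭, is the root (this is B♭ dominant seventh flat nine).

B♭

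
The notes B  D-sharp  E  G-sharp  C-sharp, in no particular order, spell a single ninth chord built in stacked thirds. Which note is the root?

Arranged so that each adjacent pair is a third by letter name: C-sharp – E – G-sharp – B – D-sharp.
The bottom of that stack, C-sharp, is the root (this is C-sharp minor ninth).

C-sharp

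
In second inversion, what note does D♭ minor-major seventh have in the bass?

D♭ minor-major seventh in root position is D-flat–F-flat–A-flat–C.
Second inversion places the fifth in the bass, which is A-flat.

A-flat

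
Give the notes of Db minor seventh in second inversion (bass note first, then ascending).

In root position, Db minor seventh is D♭–F♭–A♭–C♭.
Second inversion puts the fifth (A♭) in the bass.

A♭  C♭  D♭  F♭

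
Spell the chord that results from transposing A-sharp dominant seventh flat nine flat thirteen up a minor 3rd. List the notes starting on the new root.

C#, E#, G#, B, D, A

A# up a minor 3rd → C#. New chord: C# dominant seventh flat nine flat thirteen.
root → C#
3rd (major 3rd) → E#
5th (perfect 5th) → G#
7th (minor 7th) → B
9th (minor 9th) → D
13th (minor 13th) → A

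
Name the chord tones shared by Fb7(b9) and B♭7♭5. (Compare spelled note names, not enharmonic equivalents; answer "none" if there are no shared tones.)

F♭, A♭

Fb7(b9): F♭ A♭ C♭ E𝄫 G𝄫
B♭7♭5: B♭ D F♭ A♭
Common to both → F♭, A♭.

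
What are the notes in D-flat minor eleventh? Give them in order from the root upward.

Db  Fb  Ab  Cb  Eb  Gb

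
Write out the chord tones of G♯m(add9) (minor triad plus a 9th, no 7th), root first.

Root G#, quality minor added-ninth:
- root: G#
- minor 3rd: B
- perfect 5th: D#
- major 9th: A#

G#  B  D#  A#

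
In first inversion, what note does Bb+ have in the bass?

D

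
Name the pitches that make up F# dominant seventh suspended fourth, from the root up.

F-sharp B C-sharp E

F# dominant seventh suspended fourth: dominant seventh suspended fourth on F-sharp.
root → F-sharp
4th (perfect 4th) → B
5th (perfect 5th) → C-sharp
7th (minor 7th) → E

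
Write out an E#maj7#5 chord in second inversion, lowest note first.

B𝄪, D𝄪, E♯, G𝄪

In root position, E#maj7#5 is E♯–G𝄪–B𝄪–D𝄪.
Second inversion puts the fifth (B𝄪) in the bass.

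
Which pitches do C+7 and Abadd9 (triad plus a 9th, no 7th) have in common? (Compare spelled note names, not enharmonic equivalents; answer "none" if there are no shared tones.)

C+7: C E G♯ B♭
Abadd9: A♭ C E♭ B♭
Common to both → C, B♭.

C – B♭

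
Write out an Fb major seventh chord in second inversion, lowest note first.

In root position, Fb major seventh is F-flat–A-flat–C-flat–E-flat.
Second inversion puts the fifth (C-flat) in the bass.

C-flat – E-flat – F-flat – A-flat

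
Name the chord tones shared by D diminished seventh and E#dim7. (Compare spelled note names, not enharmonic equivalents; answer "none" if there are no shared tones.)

D diminished seventh: D F A♭ C♭
E#dim7: E♯ G♯ B D
Common to both → D.

D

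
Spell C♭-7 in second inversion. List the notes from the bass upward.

In root position, C♭-7 is C♭–E𝄫–G♭–B𝄫.
Second inversion puts the fifth (G♭) in the bass.

G♭ – B𝄫 – C♭ – E𝄫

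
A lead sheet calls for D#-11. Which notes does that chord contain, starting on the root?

D#-11 is a minor eleventh built on D♯.
root → D♯
3rd (minor 3rd) → F♯
5th (perfect 5th) → A♯
7th (minor 7th) → C♯
9th (major 9th) → E♯
11th (perfect 11th) → G♯

D♯, F♯, A♯, C♯, E♯, G♯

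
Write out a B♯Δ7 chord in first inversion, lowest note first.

D##, F##, A##, B#

B♯Δ7 = B#–D##–F##–A##; first inversion → third (D##) lowest.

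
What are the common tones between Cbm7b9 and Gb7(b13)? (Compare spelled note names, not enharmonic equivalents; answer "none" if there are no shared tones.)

Ebb – Gb

Cbm7b9 = Cb, Ebb, Gb, Bbb, Dbb.
Gb7(b13) = Gb, Bb, Db, Fb, Ebb.
Shared: Ebb, Gb.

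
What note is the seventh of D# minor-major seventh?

C-double-sharp

D# minor-major seventh is built on D-sharp; its 7th is a major 7th above the root.
A seventh above D uses the letter C, and the major 7th above D-sharp is C-double-sharp.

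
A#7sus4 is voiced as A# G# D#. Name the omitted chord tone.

E#

The full A#7sus4 chord is A#, D#, E#, G#.
Comparing with the voicing, the perfect 5th (5th) — E# — is absent.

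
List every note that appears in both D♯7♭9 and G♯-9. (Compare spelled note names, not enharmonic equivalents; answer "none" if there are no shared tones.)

D#  A#

D♯7♭9 = D#, F##, A#, C#, E.
G♯-9 = G#, B, D#, F#, A#.
Shared: D#, A#.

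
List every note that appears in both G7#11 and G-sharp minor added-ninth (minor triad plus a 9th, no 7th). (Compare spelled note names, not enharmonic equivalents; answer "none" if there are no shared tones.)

G7#11: G B D F C#
G-sharp minor added-ninth: G# B D# A#
Common to both → B.

B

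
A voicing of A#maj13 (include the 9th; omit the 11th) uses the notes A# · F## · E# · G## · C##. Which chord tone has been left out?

B#

The full A#maj13 chord is A#, C##, E#, G##, B#, F##.
Comparing with the voicing, the major 9th (9th) — B# — is absent.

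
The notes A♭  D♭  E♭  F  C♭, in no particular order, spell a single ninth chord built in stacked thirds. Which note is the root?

D♭

Arranged so that each adjacent pair is a third by letter name: D♭ – F – A♭ – C♭ – E♭.
The bottom of that stack, D♭, is the root (this is D♭ dominant ninth).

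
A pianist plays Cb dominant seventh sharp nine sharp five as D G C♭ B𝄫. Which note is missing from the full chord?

The full Cb dominant seventh sharp nine sharp five chord is C♭, E♭, G, B𝄫, D.
Comparing with the voicing, the major 3rd (3rd) — E♭ — is absent.

E♭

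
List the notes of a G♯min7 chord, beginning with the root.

G♯min7: minor seventh on G♯.
G♯ — root
B — minor 3rd
D♯ — perfect 5th
F♯ — minor 7th

G♯  B  D♯  F♯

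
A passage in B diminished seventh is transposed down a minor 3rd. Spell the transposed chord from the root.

B down a minor 3rd → G#. New chord: G# diminished seventh.
Root: G#
Minor 3rd (3rd): B
Diminished 5th (5th): D
Diminished 7th (7th): F

G# – B – D – F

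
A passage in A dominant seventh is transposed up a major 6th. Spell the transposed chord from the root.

A major 6th up from A is F#, so the new chord is F# dominant seventh.
F# — root
A# — major 3rd
C# — perfect 5th
E — minor 7th

F#  A#  C#  E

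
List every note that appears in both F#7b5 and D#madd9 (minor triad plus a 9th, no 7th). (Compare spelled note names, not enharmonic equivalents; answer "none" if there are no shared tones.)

F# A#

F#7b5: F# A# C E
D#madd9: D# F# A# E#
Common to both → F#, A#.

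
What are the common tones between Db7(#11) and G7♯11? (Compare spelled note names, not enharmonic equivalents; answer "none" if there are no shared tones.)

Db7(#11): Db F Ab Cb G
G7♯11: G B D F C#
Common to both → F, G.

F, G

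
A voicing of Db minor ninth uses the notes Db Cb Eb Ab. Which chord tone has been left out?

Fb

Db minor ninth = Db, Fb, Ab, Cb, Eb. The voicing lacks the 3rd (minor 3rd), Fb.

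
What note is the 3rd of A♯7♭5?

A♯7♭5 is built on A#; its 3rd is a major 3rd above the root.
A third above A uses the letter C, and the major 3rd above A# is C##.

C##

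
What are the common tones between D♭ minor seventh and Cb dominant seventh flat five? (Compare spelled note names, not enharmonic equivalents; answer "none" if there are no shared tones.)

D♭ minor seventh: D-flat F-flat A-flat C-flat
Cb dominant seventh flat five: C-flat E-flat G-double-flat B-double-flat
Common to both → C-flat.

C-flat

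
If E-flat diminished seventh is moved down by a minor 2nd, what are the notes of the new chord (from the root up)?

Transposed root: E-flat → D (minor 2nd down). So we spell D diminished seventh:
root → D
3rd (minor 3rd) → F
5th (diminished 5th) → A-flat
7th (diminished 7th) → C-flat

D – F – A-flat – C-flat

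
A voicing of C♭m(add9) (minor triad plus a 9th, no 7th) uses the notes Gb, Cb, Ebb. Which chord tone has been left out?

C♭m(add9) = Cb, Ebb, Gb, Db. The voicing lacks the 9th (major 9th), Db.

Db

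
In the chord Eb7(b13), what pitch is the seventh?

Eb7(b13) is built on Eb; its 7th is a minor 7th above the root.
A seventh above E uses the letter D, and the minor 7th above Eb is Db.

Db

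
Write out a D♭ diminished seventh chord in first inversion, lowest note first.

In root position, D♭ diminished seventh is D-flat–F-flat–A-double-flat–C-double-flat.
First inversion puts the third (F-flat) in the bass.

F-flat, A-double-flat, C-double-flat, D-flat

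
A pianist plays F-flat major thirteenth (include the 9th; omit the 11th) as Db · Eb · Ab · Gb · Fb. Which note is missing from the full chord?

Cb

The full F-flat major thirteenth chord is Fb, Ab, Cb, Eb, Gb, Db.
Comparing with the voicing, the perfect 5th (5th) — Cb — is absent.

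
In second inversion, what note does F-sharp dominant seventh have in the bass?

C-sharp

F-sharp dominant seventh = F-sharp–A-sharp–C-sharp–E. Second inversion → fifth in the bass = C-sharp.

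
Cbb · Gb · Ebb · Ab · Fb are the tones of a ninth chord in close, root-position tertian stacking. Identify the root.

Fb

Stacking in thirds gives Fb – Ab – Cbb – Ebb – Gb, so Fb is the root — Fb dominant ninth flat five.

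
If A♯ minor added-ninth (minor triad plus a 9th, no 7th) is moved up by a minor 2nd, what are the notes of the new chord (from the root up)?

B, D, F-sharp, C-sharp

A-sharp up a minor 2nd → B. New chord: B minor added-ninth.
Root: B
Minor 3rd (3rd): D
Perfect 5th (5th): F-sharp
Major 9th (9th): C-sharp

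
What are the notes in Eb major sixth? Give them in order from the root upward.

E-flat, G, B-flat, C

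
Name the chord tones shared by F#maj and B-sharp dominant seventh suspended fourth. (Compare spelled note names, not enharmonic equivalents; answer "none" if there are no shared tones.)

A♯

F#maj = F♯, A♯, C♯.
B-sharp dominant seventh suspended fourth = B♯, E♯, F𝄪, A♯.
Shared: A♯.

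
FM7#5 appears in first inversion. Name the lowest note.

A

FM7#5 in root position is F–A–C#–E.
First inversion places the third in the bass, which is A.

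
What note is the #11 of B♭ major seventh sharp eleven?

Root of B♭ major seventh sharp eleven = Bb. The 11th is an augmented 11th: Bb up an augmented 11th → E.

E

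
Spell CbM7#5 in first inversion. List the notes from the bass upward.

In root position, CbM7#5 is Cb–Eb–G–Bb.
First inversion puts the third (Eb) in the bass.

Eb G Bb Cb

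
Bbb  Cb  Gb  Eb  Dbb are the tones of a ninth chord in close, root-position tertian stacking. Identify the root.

Stacking in thirds gives Cb – Eb – Gb – Bbb – Dbb, so Cb is the root — Cb dominant seventh flat nine.

Cb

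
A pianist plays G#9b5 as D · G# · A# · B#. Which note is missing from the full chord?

F#

G#9b5 = G#, B#, D, F#, A#. The voicing lacks the 7th (minor 7th), F#.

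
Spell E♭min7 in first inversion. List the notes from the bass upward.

Gb  Bb  Db  Eb

In root position, E♭min7 is Eb–Gb–Bb–Db.
First inversion puts the third (Gb) in the bass.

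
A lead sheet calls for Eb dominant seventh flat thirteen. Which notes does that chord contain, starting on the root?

Eb dominant seventh flat thirteen is a dominant seventh flat thirteen built on E-flat.
E-flat — root
G — major 3rd
B-flat — perfect 5th
D-flat — minor 7th
C-flat — minor 13th

E-flat, G, B-flat, D-flat, C-flat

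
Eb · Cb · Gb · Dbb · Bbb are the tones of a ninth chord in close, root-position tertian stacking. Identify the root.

Cb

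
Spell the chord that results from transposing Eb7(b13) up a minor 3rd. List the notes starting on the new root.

Gb – Bb – Db – Fb – Ebb

A minor 3rd up from Eb is Gb, so the new chord is Gb dominant seventh flat thirteen.
root → Gb
3rd (major 3rd) → Bb
5th (perfect 5th) → Db
7th (minor 7th) → Fb
13th (minor 13th) → Ebb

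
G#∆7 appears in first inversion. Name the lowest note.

B#

G#∆7 in root position is G#–B#–D#–F##.
First inversion places the third in the bass, which is B#.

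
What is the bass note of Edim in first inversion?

G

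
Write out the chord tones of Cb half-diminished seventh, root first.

Cb half-diminished seventh is a half-diminished seventh built on C♭.
root → C♭
3rd (minor 3rd) → E𝄫
5th (diminished 5th) → G𝄫
7th (minor 7th) → B𝄫

C♭  E𝄫  G𝄫  B𝄫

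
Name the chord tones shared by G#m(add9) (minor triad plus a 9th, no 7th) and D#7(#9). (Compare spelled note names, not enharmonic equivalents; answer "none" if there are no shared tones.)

D#  A#

G#m(add9): G# B D# A#
D#7(#9): D# F## A# C# E##
Common to both → D#, A#.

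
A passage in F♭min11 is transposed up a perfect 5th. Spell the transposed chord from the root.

C♭ – E𝄫 – G♭ – B𝄫 – D♭ – F♭

A perfect 5th up from F♭ is C♭, so the new chord is C♭ minor eleventh.
root → C♭
3rd (minor 3rd) → E𝄫
5th (perfect 5th) → G♭
7th (minor 7th) → B𝄫
9th (major 9th) → D♭
11th (perfect 11th) → F♭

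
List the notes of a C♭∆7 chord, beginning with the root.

C♭∆7 is a major seventh built on C♭.
Root: C♭
Major 3rd (3rd): E♭
Perfect 5th (5th): G♭
Major 7th (7th): B♭

C♭ – E♭ – G♭ – B♭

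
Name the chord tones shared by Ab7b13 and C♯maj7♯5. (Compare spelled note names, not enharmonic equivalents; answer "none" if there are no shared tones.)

none

Ab7b13: A♭ C E♭ G♭ F♭
C♯maj7♯5: C♯ E♯ G𝄪 B♯
Common to both → none.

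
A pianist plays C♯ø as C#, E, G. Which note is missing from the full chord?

B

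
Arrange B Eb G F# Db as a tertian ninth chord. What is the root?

Eb

Arranged so that each adjacent pair is a third by letter name: Eb – G – B – Db – F#.
The bottom of that stack, Eb, is the root (this is Eb dominant seventh sharp nine sharp five).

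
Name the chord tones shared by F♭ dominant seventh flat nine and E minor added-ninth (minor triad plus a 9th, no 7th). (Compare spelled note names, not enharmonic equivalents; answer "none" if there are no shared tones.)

none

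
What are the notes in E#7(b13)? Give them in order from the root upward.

E#7(b13) is a dominant seventh flat thirteen built on E♯.
Root: E♯
Major 3rd (3rd): G𝄪
Perfect 5th (5th): B♯
Minor 7th (7th): D♯
Minor 13th (13th): C♯

E♯, G𝄪, B♯, D♯, C♯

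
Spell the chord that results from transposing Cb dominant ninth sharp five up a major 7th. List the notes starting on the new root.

B-flat, D, F-sharp, A-flat, C

Transposed root: C-flat → B-flat (major 7th up). So we spell B-flat dominant ninth sharp five:
- root: B-flat
- major 3rd: D
- augmented 5th: F-sharp
- minor 7th: A-flat
- major 9th: C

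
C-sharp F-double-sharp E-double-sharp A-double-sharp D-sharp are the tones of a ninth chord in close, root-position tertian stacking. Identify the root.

D-sharp

Arranged so that each adjacent pair is a third by letter name: D-sharp – F-double-sharp – A-double-sharp – C-sharp – E-double-sharp.
The bottom of that stack, D-sharp, is the root (this is D-sharp dominant seventh sharp nine sharp five).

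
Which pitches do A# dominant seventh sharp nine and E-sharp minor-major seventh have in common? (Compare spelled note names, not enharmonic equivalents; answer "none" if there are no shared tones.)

E-sharp, G-sharp

A# dominant seventh sharp nine: A-sharp C-double-sharp E-sharp G-sharp B-double-sharp
E-sharp minor-major seventh: E-sharp G-sharp B-sharp D-double-sharp
Common to both → E-sharp, G-sharp.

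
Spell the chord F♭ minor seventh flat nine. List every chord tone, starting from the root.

F-flat, A-double-flat, C-flat, E-double-flat, G-double-flat

F♭ minor seventh flat nine: minor seventh flat nine on F-flat.
- root: F-flat
- minor 3rd: A-double-flat
- perfect 5th: C-flat
- minor 7th: E-double-flat
- minor 9th: G-double-flat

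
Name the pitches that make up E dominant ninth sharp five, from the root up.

E dominant ninth sharp five: dominant ninth sharp five on E.
root → E
3rd (major 3rd) → G#
5th (augmented 5th) → B#
7th (minor 7th) → D
9th (major 9th) → F#

E G# B# D F#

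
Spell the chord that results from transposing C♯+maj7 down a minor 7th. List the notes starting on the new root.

D♯ – F𝄪 – A𝄪 – C𝄪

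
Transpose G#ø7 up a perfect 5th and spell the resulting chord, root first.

A perfect 5th up from G# is D#, so the new chord is D# half-diminished seventh.
- root: D#
- minor 3rd: F#
- diminished 5th: A
- minor 7th: C#

D# F# A C#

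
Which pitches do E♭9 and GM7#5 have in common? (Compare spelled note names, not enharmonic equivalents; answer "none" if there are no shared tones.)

G

E♭9 = Eb, G, Bb, Db, F.
GM7#5 = G, B, D#, F#.
Shared: G.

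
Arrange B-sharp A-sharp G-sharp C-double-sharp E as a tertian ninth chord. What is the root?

Stacking in thirds gives A-sharp – C-double-sharp – E – G-sharp – B-sharp, so A-sharp is the root — A-sharp dominant ninth flat five.

A-sharp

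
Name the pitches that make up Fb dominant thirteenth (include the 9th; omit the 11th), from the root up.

Root Fb, quality dominant thirteenth:
- root: Fb
- major 3rd: Ab
- perfect 5th: Cb
- minor 7th: Ebb
- major 9th: Gb
- major 13th: Db

Fb, Ab, Cb, Ebb, Gb, Db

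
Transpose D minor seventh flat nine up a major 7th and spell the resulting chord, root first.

C# E G# B D

Transposed root: D → C# (major 7th up). So we spell C# minor seventh flat nine:
root → C#
3rd (minor 3rd) → E
5th (perfect 5th) → G#
7th (minor 7th) → B
9th (minor 9th) → D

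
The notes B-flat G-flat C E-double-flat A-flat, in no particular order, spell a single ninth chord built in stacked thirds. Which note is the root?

Stacking in thirds gives A-flat – C – E-double-flat – G-flat – B-flat, so A-flat is the root — A-flat dominant ninth flat five.

A-flat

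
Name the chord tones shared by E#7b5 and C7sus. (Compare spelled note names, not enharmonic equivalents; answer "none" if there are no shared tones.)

E#7b5 = E♯, G𝄪, B, D♯.
C7sus = C, F, G, B♭.
Shared: none.

none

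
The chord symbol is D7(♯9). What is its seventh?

Root of D7(♯9) = D. The 7th is a minor 7th: D up a minor 7th → C.

C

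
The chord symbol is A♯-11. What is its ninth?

B#

Root of A♯-11 = A#. The 9th is a major 9th: A# up a major 9th → B#.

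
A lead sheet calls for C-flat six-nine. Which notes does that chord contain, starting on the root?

C-flat  E-flat  G-flat  A-flat  D-flat

Root C-flat, quality six-nine:
C-flat — root
E-flat — major 3rd
G-flat — perfect 5th
A-flat — major 6th
D-flat — major 9th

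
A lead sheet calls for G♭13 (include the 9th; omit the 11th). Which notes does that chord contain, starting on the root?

G♭13: dominant thirteenth on Gb.
Gb — root
Bb — major 3rd
Db — perfect 5th
Fb — minor 7th
Ab — major 9th
Eb — major 13th

Gb, Bb, Db, Fb, Ab, Eb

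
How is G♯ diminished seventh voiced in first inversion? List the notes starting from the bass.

In root position, G♯ diminished seventh is G#–B–D–F.
First inversion puts the third (B) in the bass.

B D F G#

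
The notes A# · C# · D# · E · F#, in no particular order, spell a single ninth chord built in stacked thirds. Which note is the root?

Arranged so that each adjacent pair is a third by letter name: D# – F# – A# – C# – E.
The bottom of that stack, D#, is the root (this is D# minor seventh flat nine).

D#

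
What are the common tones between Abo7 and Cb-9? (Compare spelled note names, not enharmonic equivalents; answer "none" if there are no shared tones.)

Abo7 = Ab, Cb, Ebb, Gbb.
Cb-9 = Cb, Ebb, Gb, Bbb, Db.
Shared: Cb, Ebb.

Cb, Ebb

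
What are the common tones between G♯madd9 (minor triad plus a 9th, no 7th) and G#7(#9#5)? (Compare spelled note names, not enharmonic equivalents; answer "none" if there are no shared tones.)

G#

G♯madd9 = G#, B, D#, A#.
G#7(#9#5) = G#, B#, D##, F#, A##.
Shared: G#.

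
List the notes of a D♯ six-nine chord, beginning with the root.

D-sharp, F-double-sharp, A-sharp, B-sharp, E-sharp

D♯ six-nine: six-nine on D-sharp.
D-sharp — root
F-double-sharp — major 3rd
A-sharp — perfect 5th
B-sharp — major 6th
E-sharp — major 9th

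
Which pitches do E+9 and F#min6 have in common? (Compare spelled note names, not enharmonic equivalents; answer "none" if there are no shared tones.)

F#

E+9: E G# B# D F#
F#min6: F# A C# D#
Common to both → F#.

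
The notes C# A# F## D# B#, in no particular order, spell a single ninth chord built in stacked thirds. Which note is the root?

B#

Stacking in thirds gives B# – D# – F## – A# – C#, so B# is the root — B# minor seventh flat nine.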